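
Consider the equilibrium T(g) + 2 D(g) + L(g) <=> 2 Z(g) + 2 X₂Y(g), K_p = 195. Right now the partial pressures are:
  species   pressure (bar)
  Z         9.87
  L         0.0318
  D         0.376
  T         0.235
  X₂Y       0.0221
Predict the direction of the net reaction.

in the forward direction

Q_p = P(Z)²·P(X₂Y)² / (P(T)·P(D)²·P(L)) = (9.87)²·(0.0221)² / ((0.235)·(0.376)²·(0.0318)) = 45.0
Q_p = 45.0 < K_p = 195, so the forward reaction proceeds.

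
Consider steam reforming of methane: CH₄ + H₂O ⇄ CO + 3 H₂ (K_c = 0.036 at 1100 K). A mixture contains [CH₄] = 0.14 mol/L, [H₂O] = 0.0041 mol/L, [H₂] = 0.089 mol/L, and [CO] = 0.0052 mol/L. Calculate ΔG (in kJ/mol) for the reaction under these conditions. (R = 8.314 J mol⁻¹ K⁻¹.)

Q_c = [CO]·[H₂]³ / ([CH₄]·[H₂O]) = (0.0052)·(0.089)³ / ((0.14)·(0.0041)) = 0.00639
ΔG = RT ln(Q_c/K_c) = (8.314 J mol⁻¹ K⁻¹)(1100 K) × ln(0.00639/0.036)
   = (9.145 kJ/mol)(-1.729) = -15.8 kJ/mol
ΔG < 0, so the forward reaction is spontaneous (proceeds forward).

ΔG = -15.8 kJ/mol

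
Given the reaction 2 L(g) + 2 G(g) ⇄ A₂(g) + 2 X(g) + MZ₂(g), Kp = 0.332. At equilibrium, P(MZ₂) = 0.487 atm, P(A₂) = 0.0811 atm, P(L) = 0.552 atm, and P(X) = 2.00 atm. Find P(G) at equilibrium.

At equilibrium, Kp = P(A₂)·P(X)²·P(MZ₂) / (P(L)²·P(G)²) = 0.332.
(0.0811)·(2.00)²·(0.487) / ((0.552)²·(P(G))²) = 0.332
P(G)² = 1.56 ⇒ P(G) = 1.25 atm

P(G) = 1.25 atm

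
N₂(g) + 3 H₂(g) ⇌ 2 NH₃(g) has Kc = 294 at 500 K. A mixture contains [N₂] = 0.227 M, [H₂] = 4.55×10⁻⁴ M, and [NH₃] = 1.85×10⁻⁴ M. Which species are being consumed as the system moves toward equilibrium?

NH₃ (products)

Qc = [NH₃]² / ([N₂]·[H₂]³) = (1.85×10⁻⁴)² / ((0.227)·(4.55×10⁻⁴)³) = 1600
Qc = 1600 > Kc = 294: net reverse reaction.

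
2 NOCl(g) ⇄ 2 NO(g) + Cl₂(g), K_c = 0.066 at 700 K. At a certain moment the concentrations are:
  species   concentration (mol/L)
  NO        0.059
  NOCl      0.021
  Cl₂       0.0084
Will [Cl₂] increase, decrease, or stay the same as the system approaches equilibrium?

stay the same

Q_c = [NO]²·[Cl₂] / [NOCl]² = (0.059)²·(0.0084) / (0.021)² = 0.066
Q_c = 0.066 = K_c; the system is at equilibrium.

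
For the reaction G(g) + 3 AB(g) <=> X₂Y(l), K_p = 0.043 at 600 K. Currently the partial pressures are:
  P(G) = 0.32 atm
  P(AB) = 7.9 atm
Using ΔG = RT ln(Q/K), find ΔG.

ΔG = -9.55 kJ/mol

(X₂Y is a pure liquid — omitted from Q_p.)
Q_p = 1 / (P(G)·P(AB)³) = 1 / ((0.32)·(7.9)³) = 0.00634
ΔG = RT ln(Q_p/K_p) = (8.314 J mol⁻¹ K⁻¹)(600 K) × ln(0.00634/0.043)
   = (4.988 kJ/mol)(-1.914) = -9.55 kJ/mol
ΔG < 0, so the forward reaction is spontaneous (proceeds forward).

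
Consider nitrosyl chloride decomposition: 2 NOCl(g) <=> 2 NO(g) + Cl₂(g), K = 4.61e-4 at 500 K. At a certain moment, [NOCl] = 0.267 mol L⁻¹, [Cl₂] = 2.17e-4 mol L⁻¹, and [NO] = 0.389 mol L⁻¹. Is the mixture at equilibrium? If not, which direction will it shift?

Q = [NO]²·[Cl₂] / [NOCl]² = (0.389)²·(2.17e-4) / (0.267)² = 4.61e-4
Q = 4.61e-4 = K; the system is at equilibrium.

yes, at equilibrium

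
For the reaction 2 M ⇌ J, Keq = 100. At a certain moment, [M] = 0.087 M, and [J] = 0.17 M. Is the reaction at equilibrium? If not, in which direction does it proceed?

Q = [J] / [M]² = (0.17) / (0.087)² = 22
Q = 22 < Keq = 100, so the forward reaction proceeds.

in the forward direction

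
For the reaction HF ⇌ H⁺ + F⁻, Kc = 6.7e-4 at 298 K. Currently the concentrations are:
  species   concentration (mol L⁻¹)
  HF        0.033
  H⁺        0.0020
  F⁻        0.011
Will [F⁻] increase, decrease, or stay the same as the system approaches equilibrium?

Qc = [H⁺]·[F⁻] / [HF] = (0.0020)·(0.011) / (0.033) = 6.7e-4
Qc = 6.7e-4 = Kc; the system is at equilibrium.

stay the same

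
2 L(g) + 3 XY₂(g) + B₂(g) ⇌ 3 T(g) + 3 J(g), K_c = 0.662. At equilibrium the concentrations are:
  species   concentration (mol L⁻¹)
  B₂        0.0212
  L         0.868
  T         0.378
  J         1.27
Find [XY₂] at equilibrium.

[XY₂] = 2.19 mol L⁻¹

At equilibrium, K_c = [T]³·[J]³ / ([L]²·[XY₂]³·[B₂]) = 0.662.
(0.378)³·(1.27)³ / ((0.868)²·([XY₂])³·(0.0212)) = 0.662
[XY₂]³ = 10.5 ⇒ [XY₂] = 2.19 mol L⁻¹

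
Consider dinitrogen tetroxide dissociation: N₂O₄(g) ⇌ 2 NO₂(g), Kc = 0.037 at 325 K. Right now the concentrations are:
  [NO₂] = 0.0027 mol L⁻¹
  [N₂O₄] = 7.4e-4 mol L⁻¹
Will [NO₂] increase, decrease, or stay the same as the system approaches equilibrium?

increase

Qc = [NO₂]² / [N₂O₄] = (0.0027)² / (7.4e-4) = 0.0099
Qc = 0.0099 < Kc = 0.037: net forward reaction.
NO₂ is a product, so it increases.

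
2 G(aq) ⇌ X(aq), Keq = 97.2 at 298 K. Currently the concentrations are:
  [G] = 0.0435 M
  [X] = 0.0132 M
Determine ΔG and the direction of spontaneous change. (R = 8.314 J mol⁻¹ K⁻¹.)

Q = [X] / [G]² = (0.0132) / (0.0435)² = 6.98
ΔG = RT ln(Q/Keq) = (8.314 J mol⁻¹ K⁻¹)(298 K) × ln(6.98/97.2)
   = (2.478 kJ/mol)(-2.634) = -6.53 kJ/mol
ΔG < 0, so the forward reaction is spontaneous (proceeds forward).

ΔG = -6.53 kJ/mol; the forward reaction is spontaneous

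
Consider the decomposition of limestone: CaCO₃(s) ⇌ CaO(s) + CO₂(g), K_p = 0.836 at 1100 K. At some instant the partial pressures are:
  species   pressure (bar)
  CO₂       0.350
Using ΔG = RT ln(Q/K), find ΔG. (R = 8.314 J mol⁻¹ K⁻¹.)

ΔG = -7.96 kJ/mol

(CaCO₃, CaO are pure solids — omitted from Q_p.)
Q_p = P(CO₂) = 0.350
ΔG = RT ln(Q_p/K_p) = (8.314 J mol⁻¹ K⁻¹)(1100 K) × ln(0.350/0.836)
   = (9.145 kJ/mol)(-0.8707) = -7.96 kJ/mol
ΔG < 0, so the forward reaction is spontaneous (proceeds forward).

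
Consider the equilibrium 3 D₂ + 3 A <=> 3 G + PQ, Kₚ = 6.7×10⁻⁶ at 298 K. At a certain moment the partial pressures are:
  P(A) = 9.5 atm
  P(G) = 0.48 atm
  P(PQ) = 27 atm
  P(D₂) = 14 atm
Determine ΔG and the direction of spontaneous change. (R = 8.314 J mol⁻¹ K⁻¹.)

Qₚ = P(G)³·P(PQ) / (P(D₂)³·P(A)³) = (0.48)³·(27) / ((14)³·(9.5)³) = 1.27×10⁻⁶
ΔG = RT ln(Qₚ/Kₚ) = (8.314 J mol⁻¹ K⁻¹)(298 K) × ln(1.27×10⁻⁶/6.7×10⁻⁶)
   = (2.478 kJ/mol)(-1.663) = -4.12 kJ/mol
ΔG < 0, so the forward reaction is spontaneous (proceeds forward).

ΔG = -4.12 kJ/mol; the forward reaction is spontaneous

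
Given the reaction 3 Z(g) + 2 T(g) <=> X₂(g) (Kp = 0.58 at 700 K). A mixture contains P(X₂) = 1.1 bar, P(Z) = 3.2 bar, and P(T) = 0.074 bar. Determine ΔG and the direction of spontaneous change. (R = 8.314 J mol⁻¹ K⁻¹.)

Qp = P(X₂) / (P(Z)³·P(T)²) = (1.1) / ((3.2)³·(0.074)²) = 6.13
ΔG = RT ln(Qp/Kp) = (8.314 J mol⁻¹ K⁻¹)(700 K) × ln(6.13/0.58)
   = (5.820 kJ/mol)(2.358) = 13.7 kJ/mol
ΔG > 0, so the forward reaction is non-spontaneous (proceeds in reverse).

ΔG = 13.7 kJ/mol; the forward reaction is non-spontaneous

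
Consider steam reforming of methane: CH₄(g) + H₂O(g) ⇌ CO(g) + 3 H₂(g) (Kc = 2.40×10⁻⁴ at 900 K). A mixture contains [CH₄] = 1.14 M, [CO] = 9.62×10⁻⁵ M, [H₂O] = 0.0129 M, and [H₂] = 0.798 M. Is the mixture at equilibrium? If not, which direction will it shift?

Qc = [CO]·[H₂]³ / ([CH₄]·[H₂O]) = (9.62×10⁻⁵)·(0.798)³ / ((1.14)·(0.0129)) = 0.00332
Qc = 0.00332 > Kc = 2.40×10⁻⁴: net reverse reaction.

no; Q > K, reaction proceeds in reverse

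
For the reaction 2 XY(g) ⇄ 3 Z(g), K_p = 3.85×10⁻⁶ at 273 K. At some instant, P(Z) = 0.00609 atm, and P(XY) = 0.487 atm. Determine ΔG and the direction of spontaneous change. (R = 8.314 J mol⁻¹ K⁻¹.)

Q_p = P(Z)³ / P(XY)² = (0.00609)³ / (0.487)² = 9.52×10⁻⁷
ΔG = RT ln(Q_p/K_p) = (8.314 J mol⁻¹ K⁻¹)(273 K) × ln(9.52×10⁻⁷/3.85×10⁻⁶)
   = (2.270 kJ/mol)(-1.397) = -3.17 kJ/mol
ΔG < 0, so the forward reaction is spontaneous (proceeds forward).

ΔG = -3.17 kJ/mol; the forward reaction is spontaneous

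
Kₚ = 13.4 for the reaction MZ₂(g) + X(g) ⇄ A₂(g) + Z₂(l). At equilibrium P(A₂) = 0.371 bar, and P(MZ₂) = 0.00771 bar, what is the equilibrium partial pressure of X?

P(X) = 3.59 bar

(Z₂ is a pure liquid — omitted from Kₚ.)
At equilibrium, Kₚ = P(A₂) / (P(MZ₂)·P(X)) = 13.4.
(0.371) / ((0.00771)·(P(X))) = 13.4
P(X) = 3.59 bar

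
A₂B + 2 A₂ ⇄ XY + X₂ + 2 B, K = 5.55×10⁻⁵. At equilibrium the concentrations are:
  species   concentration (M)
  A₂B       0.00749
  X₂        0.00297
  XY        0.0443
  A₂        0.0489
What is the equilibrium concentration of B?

At equilibrium, K = [XY]·[X₂]·[B]² / ([A₂B]·[A₂]²) = 5.55×10⁻⁵.
(0.0443)·(0.00297)·([B])² / ((0.00749)·(0.0489)²) = 5.55×10⁻⁵
[B]² = 7.55×10⁻⁶ ⇒ [B] = 0.00275 M

[B] = 0.00275 M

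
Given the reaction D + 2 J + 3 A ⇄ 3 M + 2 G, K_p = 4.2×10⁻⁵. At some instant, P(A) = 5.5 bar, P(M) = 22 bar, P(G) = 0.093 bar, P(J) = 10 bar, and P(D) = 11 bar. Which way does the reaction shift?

Q_p = P(M)³·P(G)² / (P(D)·P(J)²·P(A)³) = (22)³·(0.093)² / ((11)·(10)²·(5.5)³) = 5.0×10⁻⁴
Q_p = 5.0×10⁻⁴ > K_p = 4.2×10⁻⁵, so the reverse reaction proceeds.

toward reactants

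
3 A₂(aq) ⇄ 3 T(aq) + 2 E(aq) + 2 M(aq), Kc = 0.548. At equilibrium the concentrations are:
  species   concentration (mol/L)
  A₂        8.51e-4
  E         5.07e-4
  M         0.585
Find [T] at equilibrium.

At equilibrium, Kc = [T]³·[E]²·[M]² / [A₂]³ = 0.548.
([T])³·(5.07e-4)²·(0.585)² / (8.51e-4)³ = 0.548
[T]³ = 0.00384 ⇒ [T] = 0.157 mol/L

[T] = 0.157 mol/L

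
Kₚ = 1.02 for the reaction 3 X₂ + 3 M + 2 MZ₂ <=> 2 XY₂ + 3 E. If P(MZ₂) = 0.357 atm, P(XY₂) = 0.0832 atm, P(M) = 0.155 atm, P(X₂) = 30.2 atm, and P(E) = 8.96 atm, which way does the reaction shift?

in the forward direction

Qₚ = P(XY₂)²·P(E)³ / (P(X₂)³·P(M)³·P(MZ₂)²) = (0.0832)²·(8.96)³ / ((30.2)³·(0.155)³·(0.357)²) = 0.381
Qₚ = 0.381 < Kₚ = 1.02, so the forward reaction proceeds.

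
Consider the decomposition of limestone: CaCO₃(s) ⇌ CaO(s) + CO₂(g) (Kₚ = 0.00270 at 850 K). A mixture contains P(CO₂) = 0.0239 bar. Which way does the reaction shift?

(CaCO₃, CaO are pure solids — omitted from Qₚ.)
Qₚ = P(CO₂) = 0.0239
Qₚ = 0.0239 > Kₚ = 0.00270, so the reverse reaction proceeds.

toward reactants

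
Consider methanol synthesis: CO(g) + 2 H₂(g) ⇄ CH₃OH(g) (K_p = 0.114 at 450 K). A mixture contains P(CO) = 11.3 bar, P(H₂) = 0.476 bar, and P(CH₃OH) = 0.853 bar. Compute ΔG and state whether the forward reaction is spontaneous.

ΔG = 4.01 kJ/mol; the forward reaction is non-spontaneous

Q_p = P(CH₃OH) / (P(CO)·P(H₂)²) = (0.853) / ((11.3)·(0.476)²) = 0.333
ΔG = RT ln(Q_p/K_p) = (8.314 J mol⁻¹ K⁻¹)(450 K) × ln(0.333/0.114)
   = (3.741 kJ/mol)(1.072) = 4.01 kJ/mol
ΔG > 0, so the forward reaction is non-spontaneous (proceeds in reverse).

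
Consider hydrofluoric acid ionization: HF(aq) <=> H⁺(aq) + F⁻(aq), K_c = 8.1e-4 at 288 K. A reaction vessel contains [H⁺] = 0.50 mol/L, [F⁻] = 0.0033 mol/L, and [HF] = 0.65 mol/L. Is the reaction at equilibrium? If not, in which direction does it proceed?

reverse (toward reactants)

Q_c = [H⁺]·[F⁻] / [HF] = (0.50)·(0.0033) / (0.65) = 0.0025
Q_c = 0.0025 > K_c = 8.1e-4, so the reverse reaction proceeds.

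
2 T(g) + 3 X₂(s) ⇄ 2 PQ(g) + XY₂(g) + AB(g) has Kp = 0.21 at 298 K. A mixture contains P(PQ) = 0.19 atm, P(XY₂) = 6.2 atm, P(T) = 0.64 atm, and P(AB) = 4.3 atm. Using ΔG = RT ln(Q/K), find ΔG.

ΔG = 5.98 kJ/mol

(X₂ is a pure solid — omitted from Qp.)
Qp = P(PQ)²·P(XY₂)·P(AB) / P(T)² = (0.19)²·(6.2)·(4.3) / (0.64)² = 2.35
ΔG = RT ln(Qp/Kp) = (8.314 J mol⁻¹ K⁻¹)(298 K) × ln(2.35/0.21)
   = (2.478 kJ/mol)(2.415) = 5.98 kJ/mol
ΔG > 0, so the forward reaction is non-spontaneous (proceeds in reverse).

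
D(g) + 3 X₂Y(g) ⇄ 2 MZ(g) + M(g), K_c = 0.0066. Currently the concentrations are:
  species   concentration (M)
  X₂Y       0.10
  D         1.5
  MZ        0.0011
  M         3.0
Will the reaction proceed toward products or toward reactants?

forward (toward products)

Q_c = [MZ]²·[M] / ([D]·[X₂Y]³) = (0.0011)²·(3.0) / ((1.5)·(0.10)³) = 0.0024
Q_c = 0.0024 < K_c = 0.0066, so the forward reaction proceeds.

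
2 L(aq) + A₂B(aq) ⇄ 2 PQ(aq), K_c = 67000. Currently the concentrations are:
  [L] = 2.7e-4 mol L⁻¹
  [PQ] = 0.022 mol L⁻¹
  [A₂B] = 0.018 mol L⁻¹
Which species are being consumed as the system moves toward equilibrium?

PQ (products)

Q_c = [PQ]² / ([L]²·[A₂B]) = (0.022)² / ((2.7e-4)²·(0.018)) = 3.7e5
Q_c = 3.7e5 > K_c = 67000: net reverse reaction.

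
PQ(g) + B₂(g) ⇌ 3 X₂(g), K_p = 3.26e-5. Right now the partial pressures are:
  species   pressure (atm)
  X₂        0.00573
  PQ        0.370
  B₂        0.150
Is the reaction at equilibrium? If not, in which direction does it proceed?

Q_p = P(X₂)³ / (P(PQ)·P(B₂)) = (0.00573)³ / ((0.370)·(0.150)) = 3.39e-6
Q_p = 3.39e-6 < K_p = 3.26e-5, so the forward reaction proceeds.

to the right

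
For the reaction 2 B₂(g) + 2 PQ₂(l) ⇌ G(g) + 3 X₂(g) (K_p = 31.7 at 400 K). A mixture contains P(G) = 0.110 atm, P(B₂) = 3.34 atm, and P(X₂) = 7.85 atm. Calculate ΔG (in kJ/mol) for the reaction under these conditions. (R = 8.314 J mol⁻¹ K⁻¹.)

(PQ₂ is a pure liquid — omitted from Q_p.)
Q_p = P(G)·P(X₂)³ / P(B₂)² = (0.110)·(7.85)³ / (3.34)² = 4.77
ΔG = RT ln(Q_p/K_p) = (8.314 J mol⁻¹ K⁻¹)(400 K) × ln(4.77/31.7)
   = (3.326 kJ/mol)(-1.894) = -6.30 kJ/mol
ΔG < 0, so the forward reaction is spontaneous (proceeds forward).

ΔG = -6.30 kJ/mol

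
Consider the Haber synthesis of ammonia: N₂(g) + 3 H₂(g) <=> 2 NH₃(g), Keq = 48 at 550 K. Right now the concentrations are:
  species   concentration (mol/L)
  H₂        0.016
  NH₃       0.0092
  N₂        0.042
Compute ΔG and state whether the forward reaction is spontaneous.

Q = [NH₃]² / ([N₂]·[H₂]³) = (0.0092)² / ((0.042)·(0.016)³) = 492
ΔG = RT ln(Q/Keq) = (8.314 J mol⁻¹ K⁻¹)(550 K) × ln(492/48)
   = (4.573 kJ/mol)(2.327) = 10.6 kJ/mol
ΔG > 0, so the forward reaction is non-spontaneous (proceeds in reverse).

ΔG = 10.6 kJ/mol; the forward reaction is non-spontaneous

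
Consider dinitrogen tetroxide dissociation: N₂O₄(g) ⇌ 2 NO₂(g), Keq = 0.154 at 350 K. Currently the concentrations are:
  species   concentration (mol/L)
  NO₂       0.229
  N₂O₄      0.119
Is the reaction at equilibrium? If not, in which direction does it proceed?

Q = [NO₂]² / [N₂O₄] = (0.229)² / (0.119) = 0.441
Q = 0.441 > Keq = 0.154, so the reverse reaction proceeds.

to the left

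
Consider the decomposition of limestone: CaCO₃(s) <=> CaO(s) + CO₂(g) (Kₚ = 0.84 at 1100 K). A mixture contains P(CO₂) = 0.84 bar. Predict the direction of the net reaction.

(CaCO₃, CaO are pure solids — omitted from Qₚ.)
Qₚ = P(CO₂) = 0.84
Qₚ = 0.84 = Kₚ, so the system is already at equilibrium.

neither direction; the system is at equilibrium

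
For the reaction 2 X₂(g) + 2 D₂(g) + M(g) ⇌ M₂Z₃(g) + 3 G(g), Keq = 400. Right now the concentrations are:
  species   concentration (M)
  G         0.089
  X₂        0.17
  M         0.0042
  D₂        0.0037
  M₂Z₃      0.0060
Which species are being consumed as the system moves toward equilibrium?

M₂Z₃, G (products)

Q = [M₂Z₃]·[G]³ / ([X₂]²·[D₂]²·[M]) = (0.0060)·(0.089)³ / ((0.17)²·(0.0037)²·(0.0042)) = 2500
Q = 2500 > Keq = 400: net reverse reaction.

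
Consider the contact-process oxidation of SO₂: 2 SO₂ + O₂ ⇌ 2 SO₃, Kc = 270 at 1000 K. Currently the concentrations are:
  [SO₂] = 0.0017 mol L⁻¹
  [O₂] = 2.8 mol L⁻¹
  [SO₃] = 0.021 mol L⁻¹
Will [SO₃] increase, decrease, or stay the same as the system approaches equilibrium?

increase

Qc = [SO₃]² / ([SO₂]²·[O₂]) = (0.021)² / ((0.0017)²·(2.8)) = 54
Qc = 54 < Kc = 270: net forward reaction.
SO₃ is a product, so it increases.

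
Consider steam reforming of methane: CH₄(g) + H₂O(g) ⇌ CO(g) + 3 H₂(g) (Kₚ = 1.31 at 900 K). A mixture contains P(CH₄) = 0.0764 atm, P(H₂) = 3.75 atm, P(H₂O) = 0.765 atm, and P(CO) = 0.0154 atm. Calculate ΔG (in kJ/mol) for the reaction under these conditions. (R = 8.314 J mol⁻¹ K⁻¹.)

Qₚ = P(CO)·P(H₂)³ / (P(CH₄)·P(H₂O)) = (0.0154)·(3.75)³ / ((0.0764)·(0.765)) = 13.9
ΔG = RT ln(Qₚ/Kₚ) = (8.314 J mol⁻¹ K⁻¹)(900 K) × ln(13.9/1.31)
   = (7.483 kJ/mol)(2.362) = 17.7 kJ/mol
ΔG > 0, so the forward reaction is non-spontaneous (proceeds in reverse).

ΔG = 17.7 kJ/mol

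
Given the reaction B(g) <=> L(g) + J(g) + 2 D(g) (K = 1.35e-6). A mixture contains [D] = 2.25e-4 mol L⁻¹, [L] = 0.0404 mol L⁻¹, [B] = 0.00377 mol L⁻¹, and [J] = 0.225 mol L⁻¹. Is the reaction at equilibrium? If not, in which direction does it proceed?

toward products

Q = [L]·[J]·[D]² / [B] = (0.0404)·(0.225)·(2.25e-4)² / (0.00377) = 1.22e-7
Q = 1.22e-7 < K = 1.35e-6, so the forward reaction proceeds.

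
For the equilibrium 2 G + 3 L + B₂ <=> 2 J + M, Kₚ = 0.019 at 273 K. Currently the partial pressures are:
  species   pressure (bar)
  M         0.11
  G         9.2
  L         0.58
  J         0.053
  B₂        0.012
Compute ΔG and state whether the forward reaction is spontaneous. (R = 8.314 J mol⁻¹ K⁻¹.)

Qₚ = P(J)²·P(M) / (P(G)²·P(L)³·P(B₂)) = (0.053)²·(0.11) / ((9.2)²·(0.58)³·(0.012)) = 0.00156
ΔG = RT ln(Qₚ/Kₚ) = (8.314 J mol⁻¹ K⁻¹)(273 K) × ln(0.00156/0.019)
   = (2.270 kJ/mol)(-2.500) = -5.67 kJ/mol
ΔG < 0, so the forward reaction is spontaneous (proceeds forward).

ΔG = -5.67 kJ/mol; the forward reaction is spontaneous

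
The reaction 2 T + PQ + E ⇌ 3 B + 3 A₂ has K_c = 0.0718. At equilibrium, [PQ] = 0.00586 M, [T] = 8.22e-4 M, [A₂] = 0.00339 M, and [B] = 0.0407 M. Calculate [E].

At equilibrium, K_c = [B]³·[A₂]³ / ([T]²·[PQ]·[E]) = 0.0718.
(0.0407)³·(0.00339)³ / ((8.22e-4)²·(0.00586)·([E])) = 0.0718
[E] = 0.00924 M

[E] = 0.00924 M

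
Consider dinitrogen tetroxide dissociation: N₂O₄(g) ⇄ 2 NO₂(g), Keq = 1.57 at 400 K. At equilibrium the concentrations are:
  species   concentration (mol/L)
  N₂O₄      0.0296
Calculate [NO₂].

At equilibrium, Keq = [NO₂]² / [N₂O₄] = 1.57.
([NO₂])² / (0.0296) = 1.57
[NO₂]² = 0.0465 ⇒ [NO₂] = 0.216 mol/L

[NO₂] = 0.216 mol/L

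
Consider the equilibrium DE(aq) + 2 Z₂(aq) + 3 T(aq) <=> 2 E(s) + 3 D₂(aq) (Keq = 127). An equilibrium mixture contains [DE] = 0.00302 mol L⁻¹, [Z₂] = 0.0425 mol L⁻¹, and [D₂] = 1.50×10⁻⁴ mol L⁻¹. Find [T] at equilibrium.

(E is a pure solid — omitted from Keq.)
At equilibrium, Keq = [D₂]³ / ([DE]·[Z₂]²·[T]³) = 127.
(1.50×10⁻⁴)³ / ((0.00302)·(0.0425)²·([T])³) = 127
[T]³ = 4.87×10⁻⁹ ⇒ [T] = 0.00170 mol L⁻¹

[T] = 0.00170 mol L⁻¹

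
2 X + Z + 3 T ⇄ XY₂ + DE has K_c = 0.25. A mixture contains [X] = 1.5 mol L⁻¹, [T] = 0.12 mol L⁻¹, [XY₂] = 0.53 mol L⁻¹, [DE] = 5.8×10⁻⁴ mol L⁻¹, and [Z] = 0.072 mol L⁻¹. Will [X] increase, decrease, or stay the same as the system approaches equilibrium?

Q_c = [XY₂]·[DE] / ([X]²·[Z]·[T]³) = (0.53)·(5.8×10⁻⁴) / ((1.5)²·(0.072)·(0.12)³) = 1.1
Q_c = 1.1 > K_c = 0.25: net reverse reaction.
X is a reactant, so it increases.

increase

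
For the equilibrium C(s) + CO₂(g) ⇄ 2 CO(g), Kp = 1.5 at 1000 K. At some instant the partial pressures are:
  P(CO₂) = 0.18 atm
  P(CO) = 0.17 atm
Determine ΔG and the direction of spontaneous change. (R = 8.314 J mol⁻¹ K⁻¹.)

ΔG = -18.6 kJ/mol; the forward reaction is spontaneous

(C is a pure solid — omitted from Qp.)
Qp = P(CO)² / P(CO₂) = (0.17)² / (0.18) = 0.161
ΔG = RT ln(Qp/Kp) = (8.314 J mol⁻¹ K⁻¹)(1000 K) × ln(0.161/1.5)
   = (8.314 kJ/mol)(-2.232) = -18.6 kJ/mol
ΔG < 0, so the forward reaction is spontaneous (proceeds forward).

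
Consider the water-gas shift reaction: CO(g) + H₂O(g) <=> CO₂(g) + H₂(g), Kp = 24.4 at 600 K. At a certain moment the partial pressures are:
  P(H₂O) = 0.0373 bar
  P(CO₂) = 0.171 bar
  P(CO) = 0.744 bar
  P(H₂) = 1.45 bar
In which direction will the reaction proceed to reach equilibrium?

toward products

Qp = P(CO₂)·P(H₂) / (P(CO)·P(H₂O)) = (0.171)·(1.45) / ((0.744)·(0.0373)) = 8.93
Qp = 8.93 < Kp = 24.4, so the forward reaction proceeds.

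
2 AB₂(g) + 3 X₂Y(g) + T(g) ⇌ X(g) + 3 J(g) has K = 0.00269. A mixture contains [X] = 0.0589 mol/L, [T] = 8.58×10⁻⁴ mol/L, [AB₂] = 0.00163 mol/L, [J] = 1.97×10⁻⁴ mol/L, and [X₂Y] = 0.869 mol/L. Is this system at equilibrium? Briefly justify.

no; Q < K, reaction proceeds forward

Q = [X]·[J]³ / ([AB₂]²·[X₂Y]³·[T]) = (0.0589)·(1.97×10⁻⁴)³ / ((0.00163)²·(0.869)³·(8.58×10⁻⁴)) = 3.01×10⁻⁴
Q = 3.01×10⁻⁴ < K = 0.00269: net forward reaction.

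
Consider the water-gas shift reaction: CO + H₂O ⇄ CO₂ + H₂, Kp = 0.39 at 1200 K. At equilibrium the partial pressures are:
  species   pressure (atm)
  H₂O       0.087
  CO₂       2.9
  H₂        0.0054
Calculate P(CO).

At equilibrium, Kp = P(CO₂)·P(H₂) / (P(CO)·P(H₂O)) = 0.39.
(2.9)·(0.0054) / ((P(CO))·(0.087)) = 0.39
P(CO) = 0.462 = 0.46 atm

P(CO) = 0.46 atm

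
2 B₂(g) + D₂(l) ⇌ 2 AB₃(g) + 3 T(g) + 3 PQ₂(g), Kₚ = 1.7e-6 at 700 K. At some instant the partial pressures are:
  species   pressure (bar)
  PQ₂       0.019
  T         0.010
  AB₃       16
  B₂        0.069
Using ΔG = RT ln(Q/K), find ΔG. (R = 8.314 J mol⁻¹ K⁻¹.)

ΔG = -8.89 kJ/mol

(D₂ is a pure liquid — omitted from Qₚ.)
Qₚ = P(AB₃)²·P(T)³·P(PQ₂)³ / P(B₂)² = (16)²·(0.010)³·(0.019)³ / (0.069)² = 3.69e-7
ΔG = RT ln(Qₚ/Kₚ) = (8.314 J mol⁻¹ K⁻¹)(700 K) × ln(3.69e-7/1.7e-6)
   = (5.820 kJ/mol)(-1.528) = -8.89 kJ/mol
ΔG < 0, so the forward reaction is spontaneous (proceeds forward).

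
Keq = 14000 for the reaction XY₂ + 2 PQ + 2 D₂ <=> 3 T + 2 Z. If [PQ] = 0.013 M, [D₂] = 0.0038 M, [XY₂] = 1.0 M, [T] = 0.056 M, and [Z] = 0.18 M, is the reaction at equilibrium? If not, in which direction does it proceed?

toward products

Q = [T]³·[Z]² / ([XY₂]·[PQ]²·[D₂]²) = (0.056)³·(0.18)² / ((1.0)·(0.013)²·(0.0038)²) = 2300
Q = 2300 < Keq = 14000, so the forward reaction proceeds.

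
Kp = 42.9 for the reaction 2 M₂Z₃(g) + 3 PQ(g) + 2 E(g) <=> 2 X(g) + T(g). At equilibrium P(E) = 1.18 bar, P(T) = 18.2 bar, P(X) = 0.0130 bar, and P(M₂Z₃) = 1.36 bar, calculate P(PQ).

At equilibrium, Kp = P(X)²·P(T) / (P(M₂Z₃)²·P(PQ)³·P(E)²) = 42.9.
(0.0130)²·(18.2) / ((1.36)²·(P(PQ))³·(1.18)²) = 42.9
P(PQ)³ = 2.78×10⁻⁵ ⇒ P(PQ) = 0.0303 bar

P(PQ) = 0.0303 bar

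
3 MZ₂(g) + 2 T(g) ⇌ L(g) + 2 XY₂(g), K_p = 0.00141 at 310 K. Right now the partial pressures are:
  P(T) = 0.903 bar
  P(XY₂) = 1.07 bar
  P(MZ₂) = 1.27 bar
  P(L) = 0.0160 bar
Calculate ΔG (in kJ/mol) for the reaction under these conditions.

ΔG = 5.29 kJ/mol

Q_p = P(L)·P(XY₂)² / (P(MZ₂)³·P(T)²) = (0.0160)·(1.07)² / ((1.27)³·(0.903)²) = 0.0110
ΔG = RT ln(Q_p/K_p) = (8.314 J mol⁻¹ K⁻¹)(310 K) × ln(0.0110/0.00141)
   = (2.577 kJ/mol)(2.054) = 5.29 kJ/mol
ΔG > 0, so the forward reaction is non-spontaneous (proceeds in reverse).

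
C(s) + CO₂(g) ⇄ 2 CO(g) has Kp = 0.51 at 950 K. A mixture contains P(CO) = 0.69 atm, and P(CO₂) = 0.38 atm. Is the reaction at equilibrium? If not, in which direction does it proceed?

(C is a pure solid — omitted from Qp.)
Qp = P(CO)² / P(CO₂) = (0.69)² / (0.38) = 1.3
Qp = 1.3 > Kp = 0.51, so the reverse reaction proceeds.

reverse (toward reactants)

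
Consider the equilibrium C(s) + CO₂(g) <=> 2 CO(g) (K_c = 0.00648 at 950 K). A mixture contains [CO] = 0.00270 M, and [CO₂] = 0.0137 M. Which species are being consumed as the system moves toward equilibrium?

(C is a pure solid — omitted from Q_c.)
Q_c = [CO]² / [CO₂] = (0.00270)² / (0.0137) = 5.32e-4
Q_c = 5.32e-4 < K_c = 0.00648: net forward reaction.

C, CO₂ (reactants)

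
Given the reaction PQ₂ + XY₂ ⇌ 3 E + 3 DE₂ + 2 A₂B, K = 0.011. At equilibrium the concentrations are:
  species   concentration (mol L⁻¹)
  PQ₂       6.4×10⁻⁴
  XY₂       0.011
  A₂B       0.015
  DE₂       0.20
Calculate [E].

[E] = 0.35 mol L⁻¹

At equilibrium, K = [E]³·[DE₂]³·[A₂B]² / ([PQ₂]·[XY₂]) = 0.011.
([E])³·(0.20)³·(0.015)² / ((6.4×10⁻⁴)·(0.011)) = 0.011
[E]³ = 0.0430 ⇒ [E] = 0.35 mol L⁻¹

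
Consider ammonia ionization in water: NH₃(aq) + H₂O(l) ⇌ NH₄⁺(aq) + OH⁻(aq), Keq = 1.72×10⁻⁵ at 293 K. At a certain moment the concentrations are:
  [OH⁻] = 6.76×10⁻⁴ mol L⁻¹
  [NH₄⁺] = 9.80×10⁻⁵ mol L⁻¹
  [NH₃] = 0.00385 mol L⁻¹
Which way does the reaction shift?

neither direction; the system is at equilibrium

(H₂O is a pure liquid — omitted from Q.)
Q = [NH₄⁺]·[OH⁻] / [NH₃] = (9.80×10⁻⁵)·(6.76×10⁻⁴) / (0.00385) = 1.72×10⁻⁵
Q = 1.72×10⁻⁵ = Keq, so the system is already at equilibrium.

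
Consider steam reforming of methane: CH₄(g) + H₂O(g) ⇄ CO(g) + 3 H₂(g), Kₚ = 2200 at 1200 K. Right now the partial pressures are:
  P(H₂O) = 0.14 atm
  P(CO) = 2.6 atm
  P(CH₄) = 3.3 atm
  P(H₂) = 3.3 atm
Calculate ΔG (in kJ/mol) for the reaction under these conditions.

ΔG = -23.8 kJ/mol

Qₚ = P(CO)·P(H₂)³ / (P(CH₄)·P(H₂O)) = (2.6)·(3.3)³ / ((3.3)·(0.14)) = 202
ΔG = RT ln(Qₚ/Kₚ) = (8.314 J mol⁻¹ K⁻¹)(1200 K) × ln(202/2200)
   = (9.977 kJ/mol)(-2.388) = -23.8 kJ/mol
ΔG < 0, so the forward reaction is spontaneous (proceeds forward).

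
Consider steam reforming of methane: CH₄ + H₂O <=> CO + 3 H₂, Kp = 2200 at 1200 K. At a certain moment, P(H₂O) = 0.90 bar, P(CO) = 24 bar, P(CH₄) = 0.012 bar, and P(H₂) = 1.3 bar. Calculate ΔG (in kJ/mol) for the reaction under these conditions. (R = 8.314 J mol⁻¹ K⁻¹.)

ΔG = 7.95 kJ/mol

Qp = P(CO)·P(H₂)³ / (P(CH₄)·P(H₂O)) = (24)·(1.3)³ / ((0.012)·(0.90)) = 4880
ΔG = RT ln(Qp/Kp) = (8.314 J mol⁻¹ K⁻¹)(1200 K) × ln(4880/2200)
   = (9.977 kJ/mol)(0.7967) = 7.95 kJ/mol
ΔG > 0, so the forward reaction is non-spontaneous (proceeds in reverse).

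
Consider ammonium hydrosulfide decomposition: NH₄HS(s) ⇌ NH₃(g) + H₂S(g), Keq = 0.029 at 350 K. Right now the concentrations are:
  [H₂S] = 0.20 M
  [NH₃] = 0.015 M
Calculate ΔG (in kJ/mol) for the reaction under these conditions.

ΔG = -6.60 kJ/mol

(NH₄HS is a pure solid — omitted from Q.)
Q = [NH₃]·[H₂S] = (0.015)·(0.20) = 0.00300
ΔG = RT ln(Q/Keq) = (8.314 J mol⁻¹ K⁻¹)(350 K) × ln(0.00300/0.029)
   = (2.910 kJ/mol)(-2.269) = -6.60 kJ/mol
ΔG < 0, so the forward reaction is spontaneous (proceeds forward).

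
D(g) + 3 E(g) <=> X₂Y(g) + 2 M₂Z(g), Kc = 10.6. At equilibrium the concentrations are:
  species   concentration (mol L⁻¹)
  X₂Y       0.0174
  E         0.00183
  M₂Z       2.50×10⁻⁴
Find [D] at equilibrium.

At equilibrium, Kc = [X₂Y]·[M₂Z]² / ([D]·[E]³) = 10.6.
(0.0174)·(2.50×10⁻⁴)² / (([D])·(0.00183)³) = 10.6
[D] = 0.0167 mol L⁻¹

[D] = 0.0167 mol L⁻¹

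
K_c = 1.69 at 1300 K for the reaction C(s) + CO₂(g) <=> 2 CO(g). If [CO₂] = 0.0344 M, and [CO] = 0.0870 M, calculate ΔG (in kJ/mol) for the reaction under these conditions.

ΔG = -22.0 kJ/mol

(C is a pure solid — omitted from Q_c.)
Q_c = [CO]² / [CO₂] = (0.0870)² / (0.0344) = 0.220
ΔG = RT ln(Q_c/K_c) = (8.314 J mol⁻¹ K⁻¹)(1300 K) × ln(0.220/1.69)
   = (10.81 kJ/mol)(-2.039) = -22.0 kJ/mol
ΔG < 0, so the forward reaction is spontaneous (proceeds forward).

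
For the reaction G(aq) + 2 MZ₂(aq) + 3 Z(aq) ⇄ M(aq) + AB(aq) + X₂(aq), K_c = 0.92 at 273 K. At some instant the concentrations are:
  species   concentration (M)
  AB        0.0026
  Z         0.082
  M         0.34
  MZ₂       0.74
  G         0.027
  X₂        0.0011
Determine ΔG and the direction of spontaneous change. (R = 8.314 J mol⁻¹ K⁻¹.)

ΔG = -4.64 kJ/mol; the forward reaction is spontaneous

Q_c = [M]·[AB]·[X₂] / ([G]·[MZ₂]²·[Z]³) = (0.34)·(0.0026)·(0.0011) / ((0.027)·(0.74)²·(0.082)³) = 0.119
ΔG = RT ln(Q_c/K_c) = (8.314 J mol⁻¹ K⁻¹)(273 K) × ln(0.119/0.92)
   = (2.270 kJ/mol)(-2.045) = -4.64 kJ/mol
ΔG < 0, so the forward reaction is spontaneous (proceeds forward).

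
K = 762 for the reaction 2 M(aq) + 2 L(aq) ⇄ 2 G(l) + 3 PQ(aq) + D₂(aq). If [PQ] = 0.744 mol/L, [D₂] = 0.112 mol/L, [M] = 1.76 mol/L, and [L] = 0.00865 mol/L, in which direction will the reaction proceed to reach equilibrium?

forward (toward products)

(G is a pure liquid — omitted from Q.)
Q = [PQ]³·[D₂] / ([M]²·[L]²) = (0.744)³·(0.112) / ((1.76)²·(0.00865)²) = 199
Q = 199 < K = 762, so the forward reaction proceeds.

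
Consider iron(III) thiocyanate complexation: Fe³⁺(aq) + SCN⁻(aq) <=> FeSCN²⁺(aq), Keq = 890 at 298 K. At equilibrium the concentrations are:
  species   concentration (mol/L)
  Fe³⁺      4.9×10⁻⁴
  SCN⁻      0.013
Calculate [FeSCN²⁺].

At equilibrium, Keq = [FeSCN²⁺] / ([Fe³⁺]·[SCN⁻]) = 890.
([FeSCN²⁺]) / ((4.9×10⁻⁴)·(0.013)) = 890
[FeSCN²⁺] = 0.00567 = 0.0057 mol/L

[FeSCN²⁺] = 0.0057 mol/L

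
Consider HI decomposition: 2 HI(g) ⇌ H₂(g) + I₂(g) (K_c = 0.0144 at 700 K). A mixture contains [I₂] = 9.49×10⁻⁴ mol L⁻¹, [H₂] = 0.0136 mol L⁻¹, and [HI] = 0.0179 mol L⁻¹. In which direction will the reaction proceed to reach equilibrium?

in the reverse direction

Q_c = [H₂]·[I₂] / [HI]² = (0.0136)·(9.49×10⁻⁴) / (0.0179)² = 0.0403
Q_c = 0.0403 > K_c = 0.0144, so the reverse reaction proceeds.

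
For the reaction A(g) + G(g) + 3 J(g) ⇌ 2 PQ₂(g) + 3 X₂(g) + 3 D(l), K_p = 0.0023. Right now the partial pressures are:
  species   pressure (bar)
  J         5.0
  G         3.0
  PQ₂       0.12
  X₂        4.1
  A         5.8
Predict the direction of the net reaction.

forward (toward products)

(D is a pure liquid — omitted from Q_p.)
Q_p = P(PQ₂)²·P(X₂)³ / (P(A)·P(G)·P(J)³) = (0.12)²·(4.1)³ / ((5.8)·(3.0)·(5.0)³) = 4.6e-4
Q_p = 4.6e-4 < K_p = 0.0023, so the forward reaction proceeds.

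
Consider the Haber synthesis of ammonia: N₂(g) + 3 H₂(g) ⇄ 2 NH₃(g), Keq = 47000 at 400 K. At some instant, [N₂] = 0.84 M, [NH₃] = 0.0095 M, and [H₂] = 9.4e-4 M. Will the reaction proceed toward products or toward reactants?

Q = [NH₃]² / ([N₂]·[H₂]³) = (0.0095)² / ((0.84)·(9.4e-4)³) = 1.3e5
Q = 1.3e5 > Keq = 47000, so the reverse reaction proceeds.

toward reactants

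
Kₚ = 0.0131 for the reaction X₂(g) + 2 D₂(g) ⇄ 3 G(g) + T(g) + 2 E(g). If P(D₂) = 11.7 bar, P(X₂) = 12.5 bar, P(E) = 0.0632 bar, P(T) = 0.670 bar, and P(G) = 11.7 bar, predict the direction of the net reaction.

to the right

Qₚ = P(G)³·P(T)·P(E)² / (P(X₂)·P(D₂)²) = (11.7)³·(0.670)·(0.0632)² / ((12.5)·(11.7)²) = 0.00250
Qₚ = 0.00250 < Kₚ = 0.0131, so the forward reaction proceeds.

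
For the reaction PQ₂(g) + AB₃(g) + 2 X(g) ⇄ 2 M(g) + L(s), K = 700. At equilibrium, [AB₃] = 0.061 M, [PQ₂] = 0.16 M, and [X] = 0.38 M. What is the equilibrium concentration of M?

(L is a pure solid — omitted from K.)
At equilibrium, K = [M]² / ([PQ₂]·[AB₃]·[X]²) = 700.
([M])² / ((0.16)·(0.061)·(0.38)²) = 700
[M]² = 0.987 ⇒ [M] = 0.99 M

[M] = 0.99 M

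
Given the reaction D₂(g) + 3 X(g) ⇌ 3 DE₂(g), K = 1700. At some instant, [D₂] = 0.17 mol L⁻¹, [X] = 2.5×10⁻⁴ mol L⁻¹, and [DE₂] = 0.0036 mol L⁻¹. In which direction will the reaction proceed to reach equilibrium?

in the reverse direction

Q = [DE₂]³ / ([D₂]·[X]³) = (0.0036)³ / ((0.17)·(2.5×10⁻⁴)³) = 18000
Q = 18000 > K = 1700, so the reverse reaction proceeds.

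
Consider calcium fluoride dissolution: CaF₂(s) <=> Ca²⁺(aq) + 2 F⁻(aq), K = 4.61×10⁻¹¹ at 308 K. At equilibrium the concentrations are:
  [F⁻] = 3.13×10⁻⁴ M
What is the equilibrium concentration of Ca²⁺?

(CaF₂ is a pure solid — omitted from K.)
At equilibrium, K = [Ca²⁺]·[F⁻]² = 4.61×10⁻¹¹.
([Ca²⁺])·(3.13×10⁻⁴)² = 4.61×10⁻¹¹
[Ca²⁺] = 4.71×10⁻⁴ M

[Ca²⁺] = 4.71×10⁻⁴ M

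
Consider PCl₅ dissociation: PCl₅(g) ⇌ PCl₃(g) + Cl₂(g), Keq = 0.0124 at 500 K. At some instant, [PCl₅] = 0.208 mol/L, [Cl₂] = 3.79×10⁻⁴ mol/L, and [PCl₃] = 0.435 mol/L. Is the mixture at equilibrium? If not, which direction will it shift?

Q = [PCl₃]·[Cl₂] / [PCl₅] = (0.435)·(3.79×10⁻⁴) / (0.208) = 7.93×10⁻⁴
Q = 7.93×10⁻⁴ < Keq = 0.0124: net forward reaction.

no; Q < K, reaction proceeds forward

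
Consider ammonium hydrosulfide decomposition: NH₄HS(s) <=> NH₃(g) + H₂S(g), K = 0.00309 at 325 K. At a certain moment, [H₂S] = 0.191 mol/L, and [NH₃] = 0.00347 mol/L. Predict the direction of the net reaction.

(NH₄HS is a pure solid — omitted from Q.)
Q = [NH₃]·[H₂S] = (0.00347)·(0.191) = 6.63×10⁻⁴
Q = 6.63×10⁻⁴ < K = 0.00309, so the forward reaction proceeds.

to the right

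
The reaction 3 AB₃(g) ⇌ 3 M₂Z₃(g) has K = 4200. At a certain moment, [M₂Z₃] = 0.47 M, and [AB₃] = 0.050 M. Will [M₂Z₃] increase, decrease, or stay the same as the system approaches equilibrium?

increase

Q = [M₂Z₃]³ / [AB₃]³ = (0.47)³ / (0.050)³ = 830
Q = 830 < K = 4200: net forward reaction.
M₂Z₃ is a product, so it increases.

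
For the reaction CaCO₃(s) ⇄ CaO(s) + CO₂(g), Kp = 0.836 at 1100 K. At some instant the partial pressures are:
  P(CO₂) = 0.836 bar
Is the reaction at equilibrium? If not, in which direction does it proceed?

no net change (already at equilibrium)

(CaCO₃, CaO are pure solids — omitted from Qp.)
Qp = P(CO₂) = 0.836
Qp = 0.836 = Kp, so the system is already at equilibrium.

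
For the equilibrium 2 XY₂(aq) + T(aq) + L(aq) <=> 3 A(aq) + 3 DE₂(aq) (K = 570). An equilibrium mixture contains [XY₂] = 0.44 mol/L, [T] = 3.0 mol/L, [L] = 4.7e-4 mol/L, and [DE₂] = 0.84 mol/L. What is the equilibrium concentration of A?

[A] = 0.64 mol/L

At equilibrium, K = [A]³·[DE₂]³ / ([XY₂]²·[T]·[L]) = 570.
([A])³·(0.84)³ / ((0.44)²·(3.0)·(4.7e-4)) = 570
[A]³ = 0.263 ⇒ [A] = 0.64 mol/L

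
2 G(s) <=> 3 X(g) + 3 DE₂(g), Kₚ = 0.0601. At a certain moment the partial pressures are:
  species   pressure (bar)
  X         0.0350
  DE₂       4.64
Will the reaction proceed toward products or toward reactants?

to the right

(G is a pure solid — omitted from Qₚ.)
Qₚ = P(X)³·P(DE₂)³ = (0.0350)³·(4.64)³ = 0.00428
Qₚ = 0.00428 < Kₚ = 0.0601, so the forward reaction proceeds.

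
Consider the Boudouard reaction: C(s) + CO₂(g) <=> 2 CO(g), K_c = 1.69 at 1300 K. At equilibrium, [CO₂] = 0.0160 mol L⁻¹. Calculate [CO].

(C is a pure solid — omitted from K_c.)
At equilibrium, K_c = [CO]² / [CO₂] = 1.69.
([CO])² / (0.0160) = 1.69
[CO]² = 0.0270 ⇒ [CO] = 0.164 mol L⁻¹

[CO] = 0.164 mol L⁻¹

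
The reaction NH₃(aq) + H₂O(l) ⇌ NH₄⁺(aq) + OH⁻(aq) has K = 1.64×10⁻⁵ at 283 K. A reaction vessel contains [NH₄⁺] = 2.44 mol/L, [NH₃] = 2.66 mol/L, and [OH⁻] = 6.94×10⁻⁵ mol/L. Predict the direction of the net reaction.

reverse (toward reactants)

(H₂O is a pure liquid — omitted from Q.)
Q = [NH₄⁺]·[OH⁻] / [NH₃] = (2.44)·(6.94×10⁻⁵) / (2.66) = 6.37×10⁻⁵
Q = 6.37×10⁻⁵ > K = 1.64×10⁻⁵, so the reverse reaction proceeds.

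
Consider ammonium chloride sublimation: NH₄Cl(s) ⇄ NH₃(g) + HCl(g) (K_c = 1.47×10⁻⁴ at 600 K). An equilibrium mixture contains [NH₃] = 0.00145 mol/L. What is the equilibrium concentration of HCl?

(NH₄Cl is a pure solid — omitted from K_c.)
At equilibrium, K_c = [NH₃]·[HCl] = 1.47×10⁻⁴.
(0.00145)·([HCl]) = 1.47×10⁻⁴
[HCl] = 0.101 mol/L

[HCl] = 0.101 mol/L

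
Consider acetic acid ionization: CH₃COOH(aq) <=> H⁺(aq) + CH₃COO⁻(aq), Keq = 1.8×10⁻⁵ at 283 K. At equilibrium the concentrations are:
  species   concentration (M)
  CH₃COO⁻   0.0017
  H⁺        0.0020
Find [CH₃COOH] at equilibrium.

[CH₃COOH] = 0.19 M

At equilibrium, Keq = [H⁺]·[CH₃COO⁻] / [CH₃COOH] = 1.8×10⁻⁵.
(0.0020)·(0.0017) / ([CH₃COOH]) = 1.8×10⁻⁵
[CH₃COOH] = 0.189 = 0.19 M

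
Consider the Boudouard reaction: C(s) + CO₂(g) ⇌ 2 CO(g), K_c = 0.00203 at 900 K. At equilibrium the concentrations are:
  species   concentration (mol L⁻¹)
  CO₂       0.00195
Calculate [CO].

[CO] = 0.00199 mol L⁻¹

(C is a pure solid — omitted from K_c.)
At equilibrium, K_c = [CO]² / [CO₂] = 0.00203.
([CO])² / (0.00195) = 0.00203
[CO]² = 3.96e-6 ⇒ [CO] = 0.00199 mol L⁻¹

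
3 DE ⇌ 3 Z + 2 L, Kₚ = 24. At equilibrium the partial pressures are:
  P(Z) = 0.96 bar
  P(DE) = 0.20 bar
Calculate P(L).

P(L) = 0.47 bar

At equilibrium, Kₚ = P(Z)³·P(L)² / P(DE)³ = 24.
(0.96)³·(P(L))² / (0.20)³ = 24
P(L)² = 0.217 ⇒ P(L) = 0.47 bar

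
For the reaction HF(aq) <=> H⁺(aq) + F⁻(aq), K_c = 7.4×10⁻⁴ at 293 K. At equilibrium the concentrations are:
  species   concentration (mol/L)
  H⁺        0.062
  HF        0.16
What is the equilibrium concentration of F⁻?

At equilibrium, K_c = [H⁺]·[F⁻] / [HF] = 7.4×10⁻⁴.
(0.062)·([F⁻]) / (0.16) = 7.4×10⁻⁴
[F⁻] = 0.00191 = 0.0019 mol/L

[F⁻] = 0.0019 mol/L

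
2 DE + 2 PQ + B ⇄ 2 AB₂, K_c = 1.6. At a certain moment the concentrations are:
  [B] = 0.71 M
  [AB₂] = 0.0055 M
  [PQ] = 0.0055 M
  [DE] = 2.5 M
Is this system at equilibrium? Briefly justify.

no; Q < K, reaction proceeds forward

Q_c = [AB₂]² / ([DE]²·[PQ]²·[B]) = (0.0055)² / ((2.5)²·(0.0055)²·(0.71)) = 0.23
Q_c = 0.23 < K_c = 1.6: net forward reaction.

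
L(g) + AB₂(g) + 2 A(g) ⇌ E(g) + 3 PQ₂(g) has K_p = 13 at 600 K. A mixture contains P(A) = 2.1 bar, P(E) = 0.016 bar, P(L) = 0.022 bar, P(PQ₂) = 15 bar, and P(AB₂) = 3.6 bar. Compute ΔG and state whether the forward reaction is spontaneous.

Q_p = P(E)·P(PQ₂)³ / (P(L)·P(AB₂)·P(A)²) = (0.016)·(15)³ / ((0.022)·(3.6)·(2.1)²) = 155
ΔG = RT ln(Q_p/K_p) = (8.314 J mol⁻¹ K⁻¹)(600 K) × ln(155/13)
   = (4.988 kJ/mol)(2.478) = 12.4 kJ/mol
ΔG > 0, so the forward reaction is non-spontaneous (proceeds in reverse).

ΔG = 12.4 kJ/mol; the forward reaction is non-spontaneous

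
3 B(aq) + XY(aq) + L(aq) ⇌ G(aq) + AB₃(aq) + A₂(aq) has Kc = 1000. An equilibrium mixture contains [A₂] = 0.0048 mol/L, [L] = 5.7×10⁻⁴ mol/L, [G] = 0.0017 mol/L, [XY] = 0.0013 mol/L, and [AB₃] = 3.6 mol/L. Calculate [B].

At equilibrium, Kc = [G]·[AB₃]·[A₂] / ([B]³·[XY]·[L]) = 1000.
(0.0017)·(3.6)·(0.0048) / (([B])³·(0.0013)·(5.7×10⁻⁴)) = 1000
[B]³ = 0.0396 ⇒ [B] = 0.34 mol/L

[B] = 0.34 mol/L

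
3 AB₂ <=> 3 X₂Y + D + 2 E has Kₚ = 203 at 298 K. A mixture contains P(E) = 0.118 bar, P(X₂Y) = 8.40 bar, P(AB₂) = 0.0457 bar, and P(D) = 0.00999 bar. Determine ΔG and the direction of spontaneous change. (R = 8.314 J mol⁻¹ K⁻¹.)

ΔG = 3.59 kJ/mol; the forward reaction is non-spontaneous

Qₚ = P(X₂Y)³·P(D)·P(E)² / P(AB₂)³ = (8.40)³·(0.00999)·(0.118)² / (0.0457)³ = 864
ΔG = RT ln(Qₚ/Kₚ) = (8.314 J mol⁻¹ K⁻¹)(298 K) × ln(864/203)
   = (2.478 kJ/mol)(1.448) = 3.59 kJ/mol
ΔG > 0, so the forward reaction is non-spontaneous (proceeds in reverse).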